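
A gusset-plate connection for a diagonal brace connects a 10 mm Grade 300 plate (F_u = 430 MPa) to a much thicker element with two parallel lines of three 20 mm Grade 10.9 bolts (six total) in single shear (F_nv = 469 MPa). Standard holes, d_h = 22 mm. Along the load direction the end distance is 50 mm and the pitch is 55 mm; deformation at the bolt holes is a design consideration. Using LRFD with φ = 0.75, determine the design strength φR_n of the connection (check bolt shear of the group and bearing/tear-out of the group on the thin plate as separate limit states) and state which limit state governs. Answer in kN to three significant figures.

663 kN (bolt shear governs)

Bolt shear: A_b = π·20²/4 = 314.2 mm²; R_n = 469 × 314.2 × 6 × 1 / 1000 = 884 kN → 0.75 × 884 = 663 kN.
Bearing (1.2 l_c t F_u ≤ 2.4 d t F_u): upper limit = 2.4·20·10·430 / 1000 = 206.4 kN.
  Edge l_c = 50 − 22/2 = 39 → r_n = 201.2 kN; interior l_c = 55 − 22 = 33 → r_n = 170.3 kN.
  R_n,bearing = 2·201.2 + 4·170.3 = 1084 kN → 0.75 × 1084 = 813 kN.
Bolt shear governs: 663 kN.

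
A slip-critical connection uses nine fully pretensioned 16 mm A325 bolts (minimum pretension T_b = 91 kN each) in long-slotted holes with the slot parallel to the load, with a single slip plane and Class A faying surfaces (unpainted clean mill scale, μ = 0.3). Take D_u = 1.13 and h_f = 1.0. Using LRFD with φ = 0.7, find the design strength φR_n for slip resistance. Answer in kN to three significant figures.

194 kN

R_n = μ · D_u · h_f · T_b · n_s · n_b = 0.3 × 1.13 × 1.0 × 91 × 1 × 9 = 277.6 kN.
Design strength φR_n = 0.7 × 277.6 = 194 kN.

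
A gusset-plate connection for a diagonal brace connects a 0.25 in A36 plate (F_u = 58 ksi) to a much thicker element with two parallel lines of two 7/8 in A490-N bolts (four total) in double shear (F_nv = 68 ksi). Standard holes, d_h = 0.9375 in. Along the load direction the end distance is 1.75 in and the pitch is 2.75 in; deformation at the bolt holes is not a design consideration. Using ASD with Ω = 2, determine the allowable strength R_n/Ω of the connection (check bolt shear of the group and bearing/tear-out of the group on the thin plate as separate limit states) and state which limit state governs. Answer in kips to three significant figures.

65.9 kips (bearing governs)

Bolt shear: A_b = π·0.875²/4 = 0.6013 in²; R_n = 68 × 0.6013 × 4 × 2 = 327.1 kips → 327.1 / 2 = 164 kips.
Bearing (1.5 l_c t F_u ≤ 3.0 d t F_u): upper limit = 3.0·0.875·0.25·58 = 38.06 kips.
  Edge l_c = 1.75 − 0.9375/2 = 1.281 → r_n = 27.87 kips; interior l_c = 2.75 − 0.9375 = 1.812 → r_n = 38.06 kips.
  R_n,bearing = 2·27.87 + 2·38.06 = 131.9 kips → 131.9 / 2 = 65.9 kips.
Bearing governs: 65.9 kips.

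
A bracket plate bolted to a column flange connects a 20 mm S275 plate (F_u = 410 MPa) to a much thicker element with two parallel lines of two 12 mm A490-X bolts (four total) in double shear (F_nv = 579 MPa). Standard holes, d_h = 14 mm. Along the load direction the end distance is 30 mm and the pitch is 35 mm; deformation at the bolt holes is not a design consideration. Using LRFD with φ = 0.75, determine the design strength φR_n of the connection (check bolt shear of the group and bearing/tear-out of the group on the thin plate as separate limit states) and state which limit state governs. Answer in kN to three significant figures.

Bolt shear: A_b = π·12²/4 = 113.1 mm²; R_n = 579 × 113.1 × 4 × 2 / 1000 = 523.9 kN → 0.75 × 523.9 = 393 kN.
Bearing (1.5 l_c t F_u ≤ 3.0 d t F_u): upper limit = 3.0·12·20·410 / 1000 = 295.2 kN.
  Edge l_c = 30 − 14/2 = 23 → r_n = 282.9 kN; interior l_c = 35 − 14 = 21 → r_n = 258.3 kN.
  R_n,bearing = 2·282.9 + 2·258.3 = 1082 kN → 0.75 × 1082 = 812 kN.
Bolt shear governs: 393 kN.

393 kN (bolt shear governs)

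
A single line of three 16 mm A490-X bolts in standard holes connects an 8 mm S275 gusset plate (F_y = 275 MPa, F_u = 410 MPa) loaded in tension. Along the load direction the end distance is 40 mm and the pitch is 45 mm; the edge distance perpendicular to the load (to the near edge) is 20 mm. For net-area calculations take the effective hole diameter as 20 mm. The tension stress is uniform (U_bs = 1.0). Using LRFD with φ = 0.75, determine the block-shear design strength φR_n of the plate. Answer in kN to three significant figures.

Shear plane L_v = 40 + 2·45 = 130 mm; A_gv = 130 × 8 = 1040 mm².
A_nv = (130 − 2.5·20) × 8 = 640 mm².
A_nt = (20 − 0.5·20) × 8 = 80 mm².
0.6 F_u A_nv = 157.4 kN; 0.6 F_y A_gv = 171.6 kN → shear rupture governs the shear term.
R_n = 157.4 + 1.0 × 410 × 80 / 1000 = 190.2 kN.
Design strength φR_n = 0.75 × 190.2 = 143 kN.

143 kN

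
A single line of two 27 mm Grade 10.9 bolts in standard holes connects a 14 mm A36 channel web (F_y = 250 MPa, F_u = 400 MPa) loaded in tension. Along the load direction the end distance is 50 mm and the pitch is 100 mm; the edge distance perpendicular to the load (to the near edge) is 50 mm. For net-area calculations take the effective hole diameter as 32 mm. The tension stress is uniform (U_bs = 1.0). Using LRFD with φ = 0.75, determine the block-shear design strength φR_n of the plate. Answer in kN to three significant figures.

379 kN

Shear plane L_v = 50 + 1·100 = 150 mm; A_gv = 150 × 14 = 2100 mm².
A_nv = (150 − 1.5·32) × 14 = 1428 mm².
A_nt = (50 − 0.5·32) × 14 = 476 mm².
0.6 F_u A_nv = 342.7 kN; 0.6 F_y A_gv = 315 kN → shear yielding governs the shear term.
R_n = 315 + 1.0 × 400 × 476 / 1000 = 505.4 kN.
Design strength φR_n = 0.75 × 505.4 = 379 kN.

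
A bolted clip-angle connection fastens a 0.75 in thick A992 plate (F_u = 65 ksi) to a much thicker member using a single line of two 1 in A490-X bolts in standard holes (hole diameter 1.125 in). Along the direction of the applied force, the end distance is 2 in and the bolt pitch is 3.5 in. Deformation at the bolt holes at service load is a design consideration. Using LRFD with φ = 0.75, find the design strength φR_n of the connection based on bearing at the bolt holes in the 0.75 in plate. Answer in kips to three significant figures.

Per bolt r_n = 1.2 l_c t F_u ≤ 2.4 d t F_u; upper limit = 2.4 × 1 × 0.75 × 65 = 117 kips.
Edge bolt: l_c = 2 − 1.125/2 = 1.438 in → 1.2 × 1.438 × 0.75 × 65 = 84.09 → r_n = 84.09 kips.
Interior bolts: l_c = 3.5 − 1.125 = 2.375 in → 1.2 × 2.375 × 0.75 × 65 = 138.9 → r_n = 117 kips.
R_n = 1 × 84.09 + 1 × 117 = 201.1 kips.
Design strength φR_n = 0.75 × 201.1 = 151 kips.

151 kips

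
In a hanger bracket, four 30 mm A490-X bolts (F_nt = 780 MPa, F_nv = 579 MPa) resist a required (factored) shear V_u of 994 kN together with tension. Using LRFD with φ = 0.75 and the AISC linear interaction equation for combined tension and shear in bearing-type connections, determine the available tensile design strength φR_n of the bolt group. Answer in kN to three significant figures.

811 kN

A_b = π·30²/4 = 706.9 mm²; f_rv = 994 × 1000 / (4 × 706.9) = 351.6 MPa.
F'_nt = 1.3 F_nt − (F_nt / φF_nv) f_rv = 1.3·780 − (780/(0.75·579))·351.6 = 382.5 MPa, capped at F_nt → F'_nt = 382.5 MPa.
R_n = F'_nt · A_b · n = 382.5 × 706.9 × 4 / 1000 = 1082 kN.
Design strength φR_n = 0.75 × 1082 = 811 kN.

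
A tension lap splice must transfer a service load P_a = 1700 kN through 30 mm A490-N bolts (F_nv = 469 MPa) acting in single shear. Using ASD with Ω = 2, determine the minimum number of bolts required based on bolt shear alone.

11 bolts

A_b = π·30²/4 = 706.9 mm².
Per-bolt allowable strength R_n/Ω = 469 × 706.9 × 1 / 1000 / 2 = 165.8 kN.
n ≥ 1700 / 165.8 = 10.26 → use 11 bolts.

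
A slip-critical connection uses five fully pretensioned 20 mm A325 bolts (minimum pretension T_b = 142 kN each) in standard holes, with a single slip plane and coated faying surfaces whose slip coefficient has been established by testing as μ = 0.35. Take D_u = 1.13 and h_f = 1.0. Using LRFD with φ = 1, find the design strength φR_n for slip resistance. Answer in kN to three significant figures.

R_n = μ · D_u · h_f · T_b · n_s · n_b = 0.35 × 1.13 × 1.0 × 142 × 1 × 5 = 280.8 kN.
Design strength φR_n = 1 × 280.8 = 281 kN.

281 kN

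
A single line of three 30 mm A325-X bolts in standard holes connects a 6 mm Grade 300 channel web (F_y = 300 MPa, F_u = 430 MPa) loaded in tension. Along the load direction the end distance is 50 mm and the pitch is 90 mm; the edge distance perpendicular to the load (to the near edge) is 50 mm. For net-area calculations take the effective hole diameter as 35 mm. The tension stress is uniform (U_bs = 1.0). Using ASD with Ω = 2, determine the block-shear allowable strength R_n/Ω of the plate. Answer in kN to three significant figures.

152 kN

Shear plane L_v = 50 + 2·90 = 230 mm; A_gv = 230 × 6 = 1380 mm².
A_nv = (230 − 2.5·35) × 6 = 855 mm².
A_nt = (50 − 0.5·35) × 6 = 195 mm².
0.6 F_u A_nv = 220.6 kN; 0.6 F_y A_gv = 248.4 kN → shear rupture governs the shear term.
R_n = 220.6 + 1.0 × 430 × 195 / 1000 = 304.4 kN.
Allowable strength R_n/Ω = 304.4 / 2 = 152 kN.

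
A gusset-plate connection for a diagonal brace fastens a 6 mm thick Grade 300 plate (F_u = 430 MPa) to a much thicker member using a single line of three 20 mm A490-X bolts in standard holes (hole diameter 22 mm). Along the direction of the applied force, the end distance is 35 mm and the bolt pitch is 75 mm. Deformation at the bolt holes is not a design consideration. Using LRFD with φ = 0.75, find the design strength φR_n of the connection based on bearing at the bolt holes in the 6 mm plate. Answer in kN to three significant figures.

Per bolt r_n = 1.5 l_c t F_u ≤ 3.0 d t F_u; upper limit = 3.0 × 20 × 6 × 430 / 1000 = 154.8 kN.
Edge bolt: l_c = 35 − 22/2 = 24 mm → 1.5 × 24 × 6 × 430 / 1000 = 92.88 → r_n = 92.88 kN.
Interior bolts: l_c = 75 − 22 = 53 mm → 1.5 × 53 × 6 × 430 / 1000 = 205.1 → r_n = 154.8 kN.
R_n = 1 × 92.88 + 2 × 154.8 = 402.5 kN.
Design strength φR_n = 0.75 × 402.5 = 302 kN.

302 kN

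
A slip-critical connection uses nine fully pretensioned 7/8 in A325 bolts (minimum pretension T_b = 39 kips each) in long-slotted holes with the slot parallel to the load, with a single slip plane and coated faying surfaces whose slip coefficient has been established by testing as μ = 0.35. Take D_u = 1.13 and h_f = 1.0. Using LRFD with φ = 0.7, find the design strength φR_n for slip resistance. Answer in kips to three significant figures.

97.2 kips

R_n = μ · D_u · h_f · T_b · n_s · n_b = 0.35 × 1.13 × 1.0 × 39 × 1 × 9 = 138.8 kips.
Design strength φR_n = 0.7 × 138.8 = 97.2 kips.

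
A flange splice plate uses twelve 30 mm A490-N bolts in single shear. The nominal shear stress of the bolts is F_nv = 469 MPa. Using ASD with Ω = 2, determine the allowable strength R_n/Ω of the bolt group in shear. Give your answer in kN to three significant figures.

A_b = π × 30² / 4 = 706.9 mm².
R_n = F_nv · A_b · n · n_s = 469 × 706.9 × 12 × 1 / 1000 = 3978 kN.
Allowable strength R_n/Ω = 3978 / 2 = 1990 kN.

1990 kN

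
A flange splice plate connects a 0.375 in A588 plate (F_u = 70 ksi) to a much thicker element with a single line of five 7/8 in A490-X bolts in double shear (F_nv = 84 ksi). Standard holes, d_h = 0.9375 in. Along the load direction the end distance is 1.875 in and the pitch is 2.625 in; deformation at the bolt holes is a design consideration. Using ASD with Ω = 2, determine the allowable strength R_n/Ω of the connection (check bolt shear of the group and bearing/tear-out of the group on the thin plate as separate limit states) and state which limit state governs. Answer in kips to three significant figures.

128 kips (bearing governs)

Bolt shear: A_b = π·0.875²/4 = 0.6013 in²; R_n = 84 × 0.6013 × 5 × 2 = 505.1 kips → 505.1 / 2 = 253 kips.
Bearing (1.2 l_c t F_u ≤ 2.4 d t F_u): upper limit = 2.4·0.875·0.375·70 = 55.13 kips.
  Edge l_c = 1.875 − 0.9375/2 = 1.406 → r_n = 44.3 kips; interior l_c = 2.625 − 0.9375 = 1.688 → r_n = 53.16 kips.
  R_n,bearing = 1·44.3 + 4·53.16 = 256.9 kips → 256.9 / 2 = 128 kips.
Bearing governs: 128 kips.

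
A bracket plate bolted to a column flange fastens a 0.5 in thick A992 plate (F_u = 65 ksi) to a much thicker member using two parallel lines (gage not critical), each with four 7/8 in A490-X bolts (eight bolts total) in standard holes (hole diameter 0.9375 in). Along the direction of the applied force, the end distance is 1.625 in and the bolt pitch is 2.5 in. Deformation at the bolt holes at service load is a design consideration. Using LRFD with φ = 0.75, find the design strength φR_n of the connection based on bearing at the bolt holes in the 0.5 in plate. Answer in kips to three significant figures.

Per bolt r_n = 1.2 l_c t F_u ≤ 2.4 d t F_u; upper limit = 2.4 × 0.875 × 0.5 × 65 = 68.25 kips.
Edge bolt: l_c = 1.625 − 0.9375/2 = 1.156 in → 1.2 × 1.156 × 0.5 × 65 = 45.09 → r_n = 45.09 kips.
Interior bolts: l_c = 2.5 − 0.9375 = 1.562 in → 1.2 × 1.562 × 0.5 × 65 = 60.94 → r_n = 60.94 kips.
R_n = 2 × 45.09 + 6 × 60.94 = 455.8 kips.
Design strength φR_n = 0.75 × 455.8 = 342 kips.

342 kips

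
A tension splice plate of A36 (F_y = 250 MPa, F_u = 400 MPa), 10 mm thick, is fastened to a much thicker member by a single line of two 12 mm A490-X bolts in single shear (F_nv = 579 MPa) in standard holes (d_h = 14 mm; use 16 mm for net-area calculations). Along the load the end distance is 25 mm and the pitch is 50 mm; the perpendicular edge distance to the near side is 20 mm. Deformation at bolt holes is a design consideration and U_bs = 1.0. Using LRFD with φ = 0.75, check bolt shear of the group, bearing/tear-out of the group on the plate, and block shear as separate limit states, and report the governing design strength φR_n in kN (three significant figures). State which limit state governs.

98.2 kN (bolt shear governs)

Bolt shear: A_b = π·12²/4 = 113.1 mm²; R_n = 579 × 113.1 × 2 × 1 / 1000 = 131 kN → 0.75 × 131 = 98.2 kN.
Bearing: edge l_c = 18, r_n = 86.4 kN; interior l_c = 36, r_n = 115.2 kN; R_n = 86.4 + 1·115.2 = 201.6 kN → 151 kN.
Block shear: A_gv = 750, A_nv = 510, A_nt = 120 mm²; R_n = min(0.6F_uA_nv, 0.6F_yA_gv) + U_bs·F_u·A_nt = 160.5 kN → 120 kN.
Bolt shear governs: 98.2 kN.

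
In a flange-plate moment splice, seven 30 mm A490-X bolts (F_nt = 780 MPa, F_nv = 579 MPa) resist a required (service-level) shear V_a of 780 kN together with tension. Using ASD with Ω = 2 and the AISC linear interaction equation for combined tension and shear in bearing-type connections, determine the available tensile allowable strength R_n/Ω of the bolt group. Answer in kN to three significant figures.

1460 kN

A_b = π·30²/4 = 706.9 mm²; f_rv = 780 × 1000 / (7 × 706.9) = 157.6 MPa.
F'_nt = 1.3 F_nt − (Ω F_nt / F_nv) f_rv = 1.3·780 − (2·780/579)·157.6 = 589.3 MPa, capped at F_nt → F'_nt = 589.3 MPa.
R_n = F'_nt · A_b · n = 589.3 × 706.9 × 7 / 1000 = 2916 kN.
Allowable strength R_n/Ω = 2916 / 2 = 1460 kN.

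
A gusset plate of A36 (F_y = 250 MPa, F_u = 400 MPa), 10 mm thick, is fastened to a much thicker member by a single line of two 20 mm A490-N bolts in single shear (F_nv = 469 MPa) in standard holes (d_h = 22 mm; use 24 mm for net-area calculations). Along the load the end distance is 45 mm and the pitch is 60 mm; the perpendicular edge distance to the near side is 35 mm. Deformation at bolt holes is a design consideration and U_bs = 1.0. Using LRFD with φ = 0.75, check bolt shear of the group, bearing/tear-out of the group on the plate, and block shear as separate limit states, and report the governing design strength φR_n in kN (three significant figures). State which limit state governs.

Bolt shear: A_b = π·20²/4 = 314.2 mm²; R_n = 469 × 314.2 × 2 × 1 / 1000 = 294.7 kN → 0.75 × 294.7 = 221 kN.
Bearing: edge l_c = 34, r_n = 163.2 kN; interior l_c = 38, r_n = 182.4 kN; R_n = 163.2 + 1·182.4 = 345.6 kN → 259 kN.
Block shear: A_gv = 1050, A_nv = 690, A_nt = 230 mm²; R_n = min(0.6F_uA_nv, 0.6F_yA_gv) + U_bs·F_u·A_nt = 249.5 kN → 187 kN.
Block shear governs: 187 kN.

187 kN (block shear governs)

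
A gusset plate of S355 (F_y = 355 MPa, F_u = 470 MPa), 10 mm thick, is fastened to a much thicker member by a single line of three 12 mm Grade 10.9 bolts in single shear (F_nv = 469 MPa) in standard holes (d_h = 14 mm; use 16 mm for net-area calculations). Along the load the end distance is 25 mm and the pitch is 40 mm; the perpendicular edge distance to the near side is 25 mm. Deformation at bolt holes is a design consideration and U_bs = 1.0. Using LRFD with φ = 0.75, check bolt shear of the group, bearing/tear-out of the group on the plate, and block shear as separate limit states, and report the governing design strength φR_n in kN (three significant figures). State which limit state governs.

Bolt shear: A_b = π·12²/4 = 113.1 mm²; R_n = 469 × 113.1 × 3 × 1 / 1000 = 159.1 kN → 0.75 × 159.1 = 119 kN.
Bearing: edge l_c = 18, r_n = 101.5 kN; interior l_c = 26, r_n = 135.4 kN; R_n = 101.5 + 2·135.4 = 372.2 kN → 279 kN.
Block shear: A_gv = 1050, A_nv = 650, A_nt = 170 mm²; R_n = min(0.6F_uA_nv, 0.6F_yA_gv) + U_bs·F_u·A_nt = 263.2 kN → 197 kN.
Bolt shear governs: 119 kN.

119 kN (bolt shear governs)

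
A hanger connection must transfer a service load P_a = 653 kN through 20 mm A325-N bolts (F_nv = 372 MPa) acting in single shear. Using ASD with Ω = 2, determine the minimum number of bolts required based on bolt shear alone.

12 bolts

A_b = π·20²/4 = 314.2 mm².
Per-bolt allowable strength R_n/Ω = 372 × 314.2 × 1 / 1000 / 2 = 58.43 kN.
n ≥ 653 / 58.43 = 11.18 → use 12 bolts.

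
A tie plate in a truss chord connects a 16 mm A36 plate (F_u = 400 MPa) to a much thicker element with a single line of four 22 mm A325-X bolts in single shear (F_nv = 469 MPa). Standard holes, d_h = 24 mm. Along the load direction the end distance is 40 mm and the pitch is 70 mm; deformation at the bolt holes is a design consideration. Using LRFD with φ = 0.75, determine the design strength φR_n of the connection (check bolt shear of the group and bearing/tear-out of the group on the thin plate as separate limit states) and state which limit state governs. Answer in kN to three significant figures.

535 kN (bolt shear governs)

Bolt shear: A_b = π·22²/4 = 380.1 mm²; R_n = 469 × 380.1 × 4 × 1 / 1000 = 713.1 kN → 0.75 × 713.1 = 535 kN.
Bearing (1.2 l_c t F_u ≤ 2.4 d t F_u): upper limit = 2.4·22·16·400 / 1000 = 337.9 kN.
  Edge l_c = 40 − 24/2 = 28 → r_n = 215 kN; interior l_c = 70 − 24 = 46 → r_n = 337.9 kN.
  R_n,bearing = 1·215 + 3·337.9 = 1229 kN → 0.75 × 1229 = 922 kN.
Bolt shear governs: 535 kN.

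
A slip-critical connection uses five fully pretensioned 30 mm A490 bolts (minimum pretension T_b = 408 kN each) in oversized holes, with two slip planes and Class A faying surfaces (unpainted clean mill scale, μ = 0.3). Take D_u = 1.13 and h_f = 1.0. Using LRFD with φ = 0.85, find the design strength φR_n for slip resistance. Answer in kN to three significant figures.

1180 kN

R_n = μ · D_u · h_f · T_b · n_s · n_b = 0.3 × 1.13 × 1.0 × 408 × 2 × 5 = 1383 kN.
Design strength φR_n = 0.85 × 1383 = 1180 kN.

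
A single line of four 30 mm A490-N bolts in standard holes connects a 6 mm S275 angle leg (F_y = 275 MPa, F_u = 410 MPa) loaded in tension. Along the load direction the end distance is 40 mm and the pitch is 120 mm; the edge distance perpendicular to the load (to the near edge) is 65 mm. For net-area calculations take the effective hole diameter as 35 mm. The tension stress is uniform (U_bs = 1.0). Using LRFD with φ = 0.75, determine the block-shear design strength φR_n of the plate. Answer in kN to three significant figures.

Shear plane L_v = 40 + 3·120 = 400 mm; A_gv = 400 × 6 = 2400 mm².
A_nv = (400 − 3.5·35) × 6 = 1665 mm².
A_nt = (65 − 0.5·35) × 6 = 285 mm².
0.6 F_u A_nv = 409.6 kN; 0.6 F_y A_gv = 396 kN → shear yielding governs the shear term.
R_n = 396 + 1.0 × 410 × 285 / 1000 = 512.9 kN.
Design strength φR_n = 0.75 × 512.9 = 385 kN.

385 kN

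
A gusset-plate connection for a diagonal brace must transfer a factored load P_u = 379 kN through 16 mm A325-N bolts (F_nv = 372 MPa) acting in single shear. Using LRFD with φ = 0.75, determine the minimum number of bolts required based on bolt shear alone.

7 bolts

A_b = π·16²/4 = 201.1 mm².
Per-bolt design strength φR_n = 0.75 × 372 × 201.1 × 1 / 1000 = 56.1 kN.
n ≥ 379 / 56.1 = 6.756 → use 7 bolts.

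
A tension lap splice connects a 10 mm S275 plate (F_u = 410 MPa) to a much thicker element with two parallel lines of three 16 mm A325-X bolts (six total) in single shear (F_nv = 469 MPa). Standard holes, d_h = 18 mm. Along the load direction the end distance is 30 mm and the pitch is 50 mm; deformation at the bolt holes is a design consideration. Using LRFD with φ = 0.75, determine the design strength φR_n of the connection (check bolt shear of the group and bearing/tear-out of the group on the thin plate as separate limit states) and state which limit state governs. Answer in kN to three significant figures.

Bolt shear: A_b = π·16²/4 = 201.1 mm²; R_n = 469 × 201.1 × 6 × 1 / 1000 = 565.8 kN → 0.75 × 565.8 = 424 kN.
Bearing (1.2 l_c t F_u ≤ 2.4 d t F_u): upper limit = 2.4·16·10·410 / 1000 = 157.4 kN.
  Edge l_c = 30 − 18/2 = 21 → r_n = 103.3 kN; interior l_c = 50 − 18 = 32 → r_n = 157.4 kN.
  R_n,bearing = 2·103.3 + 4·157.4 = 836.4 kN → 0.75 × 836.4 = 627 kN.
Bolt shear governs: 424 kN.

424 kN (bolt shear governs)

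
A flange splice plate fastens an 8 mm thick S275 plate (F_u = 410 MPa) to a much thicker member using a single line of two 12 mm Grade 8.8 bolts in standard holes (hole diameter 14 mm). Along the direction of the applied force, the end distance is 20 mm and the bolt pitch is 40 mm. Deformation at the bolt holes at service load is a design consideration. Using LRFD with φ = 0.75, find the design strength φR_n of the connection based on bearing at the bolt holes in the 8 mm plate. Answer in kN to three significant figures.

109 kN

Per bolt r_n = 1.2 l_c t F_u ≤ 2.4 d t F_u; upper limit = 2.4 × 12 × 8 × 410 / 1000 = 94.46 kN.
Edge bolt: l_c = 20 − 14/2 = 13 mm → 1.2 × 13 × 8 × 410 / 1000 = 51.17 → r_n = 51.17 kN.
Interior bolts: l_c = 40 − 14 = 26 mm → 1.2 × 26 × 8 × 410 / 1000 = 102.3 → r_n = 94.46 kN.
R_n = 1 × 51.17 + 1 × 94.46 = 145.6 kN.
Design strength φR_n = 0.75 × 145.6 = 109 kN.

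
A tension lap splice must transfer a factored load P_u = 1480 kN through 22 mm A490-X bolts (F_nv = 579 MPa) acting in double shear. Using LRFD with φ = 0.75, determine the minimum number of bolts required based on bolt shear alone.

5 bolts

A_b = π·22²/4 = 380.1 mm².
Per-bolt design strength φR_n = 0.75 × 579 × 380.1 × 2 / 1000 = 330.1 kN.
n ≥ 1480 / 330.1 = 4.483 → use 5 bolts.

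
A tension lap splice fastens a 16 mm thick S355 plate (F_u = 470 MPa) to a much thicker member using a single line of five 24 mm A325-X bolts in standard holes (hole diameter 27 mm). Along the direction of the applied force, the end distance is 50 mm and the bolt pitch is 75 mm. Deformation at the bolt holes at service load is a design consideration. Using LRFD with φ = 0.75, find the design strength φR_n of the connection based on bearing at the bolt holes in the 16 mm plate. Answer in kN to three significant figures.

1550 kN

Per bolt r_n = 1.2 l_c t F_u ≤ 2.4 d t F_u; upper limit = 2.4 × 24 × 16 × 470 / 1000 = 433.2 kN.
Edge bolt: l_c = 50 − 27/2 = 36.5 mm → 1.2 × 36.5 × 16 × 470 / 1000 = 329.4 → r_n = 329.4 kN.
Interior bolts: l_c = 75 − 27 = 48 mm → 1.2 × 48 × 16 × 470 / 1000 = 433.2 → r_n = 433.2 kN.
R_n = 1 × 329.4 + 4 × 433.2 = 2062 kN.
Design strength φR_n = 0.75 × 2062 = 1550 kN.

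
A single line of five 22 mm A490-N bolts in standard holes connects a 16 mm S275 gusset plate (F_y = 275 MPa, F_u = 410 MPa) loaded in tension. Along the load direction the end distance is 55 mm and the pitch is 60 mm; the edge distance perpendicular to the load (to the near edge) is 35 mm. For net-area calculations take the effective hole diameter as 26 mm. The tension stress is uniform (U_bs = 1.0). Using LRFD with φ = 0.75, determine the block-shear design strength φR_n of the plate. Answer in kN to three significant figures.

634 kN

Shear plane L_v = 55 + 4·60 = 295 mm; A_gv = 295 × 16 = 4720 mm².
A_nv = (295 − 4.5·26) × 16 = 2848 mm².
A_nt = (35 − 0.5·26) × 16 = 352 mm².
0.6 F_u A_nv = 700.6 kN; 0.6 F_y A_gv = 778.8 kN → shear rupture governs the shear term.
R_n = 700.6 + 1.0 × 410 × 352 / 1000 = 844.9 kN.
Design strength φR_n = 0.75 × 844.9 = 634 kN.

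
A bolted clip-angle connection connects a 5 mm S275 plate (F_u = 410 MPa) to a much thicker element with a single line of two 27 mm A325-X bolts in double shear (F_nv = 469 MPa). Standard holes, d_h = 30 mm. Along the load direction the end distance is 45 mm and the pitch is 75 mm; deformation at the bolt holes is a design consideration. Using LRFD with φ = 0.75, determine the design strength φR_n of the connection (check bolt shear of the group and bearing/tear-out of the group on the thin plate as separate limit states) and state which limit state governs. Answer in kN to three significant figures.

138 kN (bearing governs)

Bolt shear: A_b = π·27²/4 = 572.6 mm²; R_n = 469 × 572.6 × 2 × 2 / 1000 = 1074 kN → 0.75 × 1074 = 806 kN.
Bearing (1.2 l_c t F_u ≤ 2.4 d t F_u): upper limit = 2.4·27·5·410 / 1000 = 132.8 kN.
  Edge l_c = 45 − 30/2 = 30 → r_n = 73.8 kN; interior l_c = 75 − 30 = 45 → r_n = 110.7 kN.
  R_n,bearing = 1·73.8 + 1·110.7 = 184.5 kN → 0.75 × 184.5 = 138 kN.
Bearing governs: 138 kN.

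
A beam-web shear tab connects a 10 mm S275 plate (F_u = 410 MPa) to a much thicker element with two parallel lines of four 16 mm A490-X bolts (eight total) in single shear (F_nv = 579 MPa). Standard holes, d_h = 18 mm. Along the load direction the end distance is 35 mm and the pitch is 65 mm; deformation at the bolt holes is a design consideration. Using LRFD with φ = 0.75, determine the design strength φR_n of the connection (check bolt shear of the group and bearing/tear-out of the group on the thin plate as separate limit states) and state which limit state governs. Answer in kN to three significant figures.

Bolt shear: A_b = π·16²/4 = 201.1 mm²; R_n = 579 × 201.1 × 8 × 1 / 1000 = 931.3 kN → 0.75 × 931.3 = 698 kN.
Bearing (1.2 l_c t F_u ≤ 2.4 d t F_u): upper limit = 2.4·16·10·410 / 1000 = 157.4 kN.
  Edge l_c = 35 − 18/2 = 26 → r_n = 127.9 kN; interior l_c = 65 − 18 = 47 → r_n = 157.4 kN.
  R_n,bearing = 2·127.9 + 6·157.4 = 1200 kN → 0.75 × 1200 = 900 kN.
Bolt shear governs: 698 kN.

698 kN (bolt shear governs)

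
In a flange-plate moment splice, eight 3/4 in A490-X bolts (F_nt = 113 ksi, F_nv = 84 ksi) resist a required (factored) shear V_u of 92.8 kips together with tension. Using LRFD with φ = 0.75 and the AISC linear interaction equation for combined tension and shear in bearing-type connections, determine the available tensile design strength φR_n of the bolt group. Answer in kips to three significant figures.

A_b = π·0.75²/4 = 0.4418 in²; f_rv = 92.8 / (8 × 0.4418) = 26.26 ksi.
F'_nt = 1.3 F_nt − (F_nt / φF_nv) f_rv = 1.3·113 − (113/(0.75·84))·26.26 = 99.8 ksi, capped at F_nt → F'_nt = 99.8 ksi.
R_n = F'_nt · A_b · n = 99.8 × 0.4418 × 8 = 352.7 kips.
Design strength φR_n = 0.75 × 352.7 = 265 kips.

265 kips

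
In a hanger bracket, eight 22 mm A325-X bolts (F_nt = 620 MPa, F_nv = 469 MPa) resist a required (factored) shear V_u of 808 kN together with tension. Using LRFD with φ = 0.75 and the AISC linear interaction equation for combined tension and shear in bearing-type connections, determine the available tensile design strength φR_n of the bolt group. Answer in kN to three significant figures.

770 kN

A_b = π·22²/4 = 380.1 mm²; f_rv = 808 × 1000 / (8 × 380.1) = 265.7 MPa.
F'_nt = 1.3 F_nt − (F_nt / φF_nv) f_rv = 1.3·620 − (620/(0.75·469))·265.7 = 337.7 MPa, capped at F_nt → F'_nt = 337.7 MPa.
R_n = F'_nt · A_b · n = 337.7 × 380.1 × 8 / 1000 = 1027 kN.
Design strength φR_n = 0.75 × 1027 = 770 kN.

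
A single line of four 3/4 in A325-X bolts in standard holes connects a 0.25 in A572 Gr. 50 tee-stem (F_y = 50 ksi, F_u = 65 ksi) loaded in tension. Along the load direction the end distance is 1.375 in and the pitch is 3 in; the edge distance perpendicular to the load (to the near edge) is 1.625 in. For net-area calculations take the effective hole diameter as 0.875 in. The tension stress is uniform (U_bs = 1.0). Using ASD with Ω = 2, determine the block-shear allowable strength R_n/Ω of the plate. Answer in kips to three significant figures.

Shear plane L_v = 1.375 + 3·3 = 10.38 in; A_gv = 10.38 × 0.25 = 2.594 in².
A_nv = (10.38 − 3.5·0.875) × 0.25 = 1.828 in².
A_nt = (1.625 − 0.5·0.875) × 0.25 = 0.2969 in².
0.6 F_u A_nv = 71.3 kips; 0.6 F_y A_gv = 77.81 kips → shear rupture governs the shear term.
R_n = 71.3 + 1.0 × 65 × 0.2969 = 90.59 kips.
Allowable strength R_n/Ω = 90.59 / 2 = 45.3 kips.

45.3 kips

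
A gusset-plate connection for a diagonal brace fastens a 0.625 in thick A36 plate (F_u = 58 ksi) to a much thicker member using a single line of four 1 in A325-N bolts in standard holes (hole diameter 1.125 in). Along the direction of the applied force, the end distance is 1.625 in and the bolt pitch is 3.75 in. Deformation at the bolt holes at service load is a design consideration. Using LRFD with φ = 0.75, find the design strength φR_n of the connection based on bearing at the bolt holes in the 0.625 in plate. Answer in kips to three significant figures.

230 kips

Per bolt r_n = 1.2 l_c t F_u ≤ 2.4 d t F_u; upper limit = 2.4 × 1 × 0.625 × 58 = 87 kips.
Edge bolt: l_c = 1.625 − 1.125/2 = 1.062 in → 1.2 × 1.062 × 0.625 × 58 = 46.22 → r_n = 46.22 kips.
Interior bolts: l_c = 3.75 − 1.125 = 2.625 in → 1.2 × 2.625 × 0.625 × 58 = 114.2 → r_n = 87 kips.
R_n = 1 × 46.22 + 3 × 87 = 307.2 kips.
Design strength φR_n = 0.75 × 307.2 = 230 kips.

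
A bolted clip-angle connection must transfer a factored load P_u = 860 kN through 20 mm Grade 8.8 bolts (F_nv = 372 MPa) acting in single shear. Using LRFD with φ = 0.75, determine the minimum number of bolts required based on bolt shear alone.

10 bolts

A_b = π·20²/4 = 314.2 mm².
Per-bolt design strength φR_n = 0.75 × 372 × 314.2 × 1 / 1000 = 87.65 kN.
n ≥ 860 / 87.65 = 9.812 → use 10 bolts.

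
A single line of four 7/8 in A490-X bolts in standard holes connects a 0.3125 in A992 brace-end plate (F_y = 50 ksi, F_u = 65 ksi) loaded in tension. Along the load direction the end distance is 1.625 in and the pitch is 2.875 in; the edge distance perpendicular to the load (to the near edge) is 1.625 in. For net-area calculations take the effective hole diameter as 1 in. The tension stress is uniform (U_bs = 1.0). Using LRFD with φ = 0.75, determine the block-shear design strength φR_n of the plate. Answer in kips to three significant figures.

Shear plane L_v = 1.625 + 3·2.875 = 10.25 in; A_gv = 10.25 × 0.3125 = 3.203 in².
A_nv = (10.25 − 3.5·1) × 0.3125 = 2.109 in².
A_nt = (1.625 − 0.5·1) × 0.3125 = 0.3516 in².
0.6 F_u A_nv = 82.27 kips; 0.6 F_y A_gv = 96.09 kips → shear rupture governs the shear term.
R_n = 82.27 + 1.0 × 65 × 0.3516 = 105.1 kips.
Design strength φR_n = 0.75 × 105.1 = 78.8 kips.

78.8 kips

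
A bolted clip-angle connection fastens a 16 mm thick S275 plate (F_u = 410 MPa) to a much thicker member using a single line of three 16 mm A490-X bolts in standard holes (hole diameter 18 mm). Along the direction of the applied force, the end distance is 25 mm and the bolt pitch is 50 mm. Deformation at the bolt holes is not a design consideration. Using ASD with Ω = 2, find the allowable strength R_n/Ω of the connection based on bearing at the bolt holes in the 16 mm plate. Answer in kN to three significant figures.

394 kN

Per bolt r_n = 1.5 l_c t F_u ≤ 3.0 d t F_u; upper limit = 3.0 × 16 × 16 × 410 / 1000 = 314.9 kN.
Edge bolt: l_c = 25 − 18/2 = 16 mm → 1.5 × 16 × 16 × 410 / 1000 = 157.4 → r_n = 157.4 kN.
Interior bolts: l_c = 50 − 18 = 32 mm → 1.5 × 32 × 16 × 410 / 1000 = 314.9 → r_n = 314.9 kN.
R_n = 1 × 157.4 + 2 × 314.9 = 787.2 kN.
Allowable strength R_n/Ω = 787.2 / 2 = 394 kN.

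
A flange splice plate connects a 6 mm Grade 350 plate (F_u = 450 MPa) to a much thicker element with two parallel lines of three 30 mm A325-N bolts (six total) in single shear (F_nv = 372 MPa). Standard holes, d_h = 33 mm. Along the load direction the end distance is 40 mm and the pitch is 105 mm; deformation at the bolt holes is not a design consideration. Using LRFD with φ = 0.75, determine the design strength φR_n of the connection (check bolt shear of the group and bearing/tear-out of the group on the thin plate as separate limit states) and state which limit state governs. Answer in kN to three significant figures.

872 kN (bearing governs)

Bolt shear: A_b = π·30²/4 = 706.9 mm²; R_n = 372 × 706.9 × 6 × 1 / 1000 = 1578 kN → 0.75 × 1578 = 1180 kN.
Bearing (1.5 l_c t F_u ≤ 3.0 d t F_u): upper limit = 3.0·30·6·450 / 1000 = 243 kN.
  Edge l_c = 40 − 33/2 = 23.5 → r_n = 95.17 kN; interior l_c = 105 − 33 = 72 → r_n = 243 kN.
  R_n,bearing = 2·95.17 + 4·243 = 1162 kN → 0.75 × 1162 = 872 kN.
Bearing governs: 872 kN.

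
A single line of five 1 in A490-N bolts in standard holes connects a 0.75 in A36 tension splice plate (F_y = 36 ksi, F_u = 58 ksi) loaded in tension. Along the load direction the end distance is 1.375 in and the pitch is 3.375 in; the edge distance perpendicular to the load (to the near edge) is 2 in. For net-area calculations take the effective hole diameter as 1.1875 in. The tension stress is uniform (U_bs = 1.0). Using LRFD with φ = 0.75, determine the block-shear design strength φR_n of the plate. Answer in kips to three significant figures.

Shear plane L_v = 1.375 + 4·3.375 = 14.88 in; A_gv = 14.88 × 0.75 = 11.16 in².
A_nv = (14.88 − 4.5·1.1875) × 0.75 = 7.148 in².
A_nt = (2 − 0.5·1.1875) × 0.75 = 1.055 in².
0.6 F_u A_nv = 248.8 kips; 0.6 F_y A_gv = 241 kips → shear yielding governs the shear term.
R_n = 241 + 1.0 × 58 × 1.055 = 302.1 kips.
Design strength φR_n = 0.75 × 302.1 = 227 kips.

227 kips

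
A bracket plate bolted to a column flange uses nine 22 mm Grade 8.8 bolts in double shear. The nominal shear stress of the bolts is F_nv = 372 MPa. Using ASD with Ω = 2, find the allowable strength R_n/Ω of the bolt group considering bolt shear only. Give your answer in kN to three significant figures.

A_b = π × 22² / 4 = 380.1 mm².
R_n = F_nv · A_b · n · n_s = 372 × 380.1 × 9 × 2 / 1000 = 2545 kN.
Allowable strength R_n/Ω = 2545 / 2 = 1270 kN.

1270 kN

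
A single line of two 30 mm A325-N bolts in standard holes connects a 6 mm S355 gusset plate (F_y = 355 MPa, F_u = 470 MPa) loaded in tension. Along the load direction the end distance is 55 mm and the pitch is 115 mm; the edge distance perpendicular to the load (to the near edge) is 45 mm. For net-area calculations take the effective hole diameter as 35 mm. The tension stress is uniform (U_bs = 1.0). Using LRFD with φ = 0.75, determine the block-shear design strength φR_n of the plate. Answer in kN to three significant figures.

Shear plane L_v = 55 + 1·115 = 170 mm; A_gv = 170 × 6 = 1020 mm².
A_nv = (170 − 1.5·35) × 6 = 705 mm².
A_nt = (45 − 0.5·35) × 6 = 165 mm².
0.6 F_u A_nv = 198.8 kN; 0.6 F_y A_gv = 217.3 kN → shear rupture governs the shear term.
R_n = 198.8 + 1.0 × 470 × 165 / 1000 = 276.4 kN.
Design strength φR_n = 0.75 × 276.4 = 207 kN.

207 kN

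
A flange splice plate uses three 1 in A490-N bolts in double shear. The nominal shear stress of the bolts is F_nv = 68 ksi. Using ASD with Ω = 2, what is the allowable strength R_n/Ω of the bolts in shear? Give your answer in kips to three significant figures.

160 kips

A_b = π × 1² / 4 = 0.7854 in².
R_n = F_nv · A_b · n · n_s = 68 × 0.7854 × 3 × 2 = 320.4 kips.
Allowable strength R_n/Ω = 320.4 / 2 = 160 kips.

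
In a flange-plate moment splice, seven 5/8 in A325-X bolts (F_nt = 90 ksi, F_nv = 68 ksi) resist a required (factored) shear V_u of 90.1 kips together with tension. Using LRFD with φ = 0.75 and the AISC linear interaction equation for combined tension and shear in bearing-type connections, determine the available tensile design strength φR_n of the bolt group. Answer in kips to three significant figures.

69.2 kips

A_b = π·0.625²/4 = 0.3068 in²; f_rv = 90.1 / (7 × 0.3068) = 41.95 ksi.
F'_nt = 1.3 F_nt − (F_nt / φF_nv) f_rv = 1.3·90 − (90/(0.75·68))·41.95 = 42.96 ksi, capped at F_nt → F'_nt = 42.96 ksi.
R_n = F'_nt · A_b · n = 42.96 × 0.3068 × 7 = 92.27 kips.
Design strength φR_n = 0.75 × 92.27 = 69.2 kips.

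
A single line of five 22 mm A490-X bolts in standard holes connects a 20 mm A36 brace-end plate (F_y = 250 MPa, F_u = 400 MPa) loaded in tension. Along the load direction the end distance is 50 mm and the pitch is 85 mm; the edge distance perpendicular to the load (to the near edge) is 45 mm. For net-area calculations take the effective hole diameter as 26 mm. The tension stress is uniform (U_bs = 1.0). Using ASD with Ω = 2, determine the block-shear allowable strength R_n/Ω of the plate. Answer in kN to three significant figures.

713 kN

Shear plane L_v = 50 + 4·85 = 390 mm; A_gv = 390 × 20 = 7800 mm².
A_nv = (390 − 4.5·26) × 20 = 5460 mm².
A_nt = (45 − 0.5·26) × 20 = 640 mm².
0.6 F_u A_nv = 1310 kN; 0.6 F_y A_gv = 1170 kN → shear yielding governs the shear term.
R_n = 1170 + 1.0 × 400 × 640 / 1000 = 1426 kN.
Allowable strength R_n/Ω = 1426 / 2 = 713 kN.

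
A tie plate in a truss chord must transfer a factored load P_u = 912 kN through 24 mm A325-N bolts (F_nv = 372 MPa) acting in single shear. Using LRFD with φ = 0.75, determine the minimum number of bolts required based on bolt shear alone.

8 bolts

A_b = π·24²/4 = 452.4 mm².
Per-bolt design strength φR_n = 0.75 × 372 × 452.4 × 1 / 1000 = 126.2 kN.
n ≥ 912 / 126.2 = 7.226 → use 8 bolts.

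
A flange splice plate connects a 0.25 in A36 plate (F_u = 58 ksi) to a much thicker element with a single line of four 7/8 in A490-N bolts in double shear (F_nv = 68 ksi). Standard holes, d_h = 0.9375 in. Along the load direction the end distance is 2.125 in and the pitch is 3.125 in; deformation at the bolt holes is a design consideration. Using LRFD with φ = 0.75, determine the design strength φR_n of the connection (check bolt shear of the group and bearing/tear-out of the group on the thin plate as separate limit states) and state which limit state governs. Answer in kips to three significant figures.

Bolt shear: A_b = π·0.875²/4 = 0.6013 in²; R_n = 68 × 0.6013 × 4 × 2 = 327.1 kips → 0.75 × 327.1 = 245 kips.
Bearing (1.2 l_c t F_u ≤ 2.4 d t F_u): upper limit = 2.4·0.875·0.25·58 = 30.45 kips.
  Edge l_c = 2.125 − 0.9375/2 = 1.656 → r_n = 28.82 kips; interior l_c = 3.125 − 0.9375 = 2.188 → r_n = 30.45 kips.
  R_n,bearing = 1·28.82 + 3·30.45 = 120.2 kips → 0.75 × 120.2 = 90.1 kips.
Bearing governs: 90.1 kips.

90.1 kips (bearing governs)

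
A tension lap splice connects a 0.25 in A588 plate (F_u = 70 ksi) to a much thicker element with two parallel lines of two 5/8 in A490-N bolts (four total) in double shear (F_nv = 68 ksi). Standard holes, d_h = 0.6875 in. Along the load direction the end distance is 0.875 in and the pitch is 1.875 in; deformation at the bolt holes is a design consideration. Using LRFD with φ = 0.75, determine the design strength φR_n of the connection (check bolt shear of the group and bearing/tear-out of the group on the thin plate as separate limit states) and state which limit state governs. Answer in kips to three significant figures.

54.1 kips (bearing governs)

Bolt shear: A_b = π·0.625²/4 = 0.3068 in²; R_n = 68 × 0.3068 × 4 × 2 = 166.9 kips → 0.75 × 166.9 = 125 kips.
Bearing (1.2 l_c t F_u ≤ 2.4 d t F_u): upper limit = 2.4·0.625·0.25·70 = 26.25 kips.
  Edge l_c = 0.875 − 0.6875/2 = 0.5312 → r_n = 11.16 kips; interior l_c = 1.875 − 0.6875 = 1.188 → r_n = 24.94 kips.
  R_n,bearing = 2·11.16 + 2·24.94 = 72.19 kips → 0.75 × 72.19 = 54.1 kips.
Bearing governs: 54.1 kips.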